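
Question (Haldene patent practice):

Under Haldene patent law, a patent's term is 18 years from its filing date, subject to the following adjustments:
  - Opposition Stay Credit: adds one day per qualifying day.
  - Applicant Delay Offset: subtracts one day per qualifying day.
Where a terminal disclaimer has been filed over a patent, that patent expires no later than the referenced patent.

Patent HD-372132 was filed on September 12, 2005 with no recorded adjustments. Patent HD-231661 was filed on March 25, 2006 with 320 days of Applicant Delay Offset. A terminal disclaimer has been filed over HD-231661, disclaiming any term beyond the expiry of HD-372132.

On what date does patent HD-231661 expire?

May 10, 2023

Natural term of HD-231661:
  Base: filing + 18 years → 25 March 2024.
  Applicant Delay Offset: −320 days → 10 May 2023.
Expiry of referenced patent HD-372132:
  Base: filing + 18 years → 12 September 2023.
Terminal disclaimer: HD-231661 expires on the earlier of 10 May 2023 and 12 September 2023.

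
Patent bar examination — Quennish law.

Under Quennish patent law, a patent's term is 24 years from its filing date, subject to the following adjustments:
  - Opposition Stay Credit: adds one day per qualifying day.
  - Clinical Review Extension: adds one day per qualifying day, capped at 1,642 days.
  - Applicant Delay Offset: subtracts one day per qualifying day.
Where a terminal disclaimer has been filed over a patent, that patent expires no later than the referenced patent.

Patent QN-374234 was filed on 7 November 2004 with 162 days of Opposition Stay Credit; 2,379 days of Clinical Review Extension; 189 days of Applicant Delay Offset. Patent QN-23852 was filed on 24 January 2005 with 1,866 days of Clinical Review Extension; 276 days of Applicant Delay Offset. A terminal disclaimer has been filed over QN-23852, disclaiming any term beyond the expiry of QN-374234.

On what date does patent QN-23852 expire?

2032-10-21

Natural term of QN-23852:
  Base: filing + 24 years → 24 January 2029.
  Clinical Review Extension: 1866 days claimed exceeds the 1642-day cap, so +1642 days → 24 July 2033.
  Applicant Delay Offset: −276 days → 21 October 2032.
Expiry of referenced patent QN-374234:
  Base: filing + 24 years → 7 November 2028.
  Opposition Stay Credit: +162 days → 18 April 2029.
  Clinical Review Extension: 2379 days claimed exceeds the 1642-day cap, so +1642 days → 16 October 2033.
  Applicant Delay Offset: −189 days → 10 April 2033.
Terminal disclaimer: QN-23852 expires on the earlier of 21 October 2032 and 10 April 2033.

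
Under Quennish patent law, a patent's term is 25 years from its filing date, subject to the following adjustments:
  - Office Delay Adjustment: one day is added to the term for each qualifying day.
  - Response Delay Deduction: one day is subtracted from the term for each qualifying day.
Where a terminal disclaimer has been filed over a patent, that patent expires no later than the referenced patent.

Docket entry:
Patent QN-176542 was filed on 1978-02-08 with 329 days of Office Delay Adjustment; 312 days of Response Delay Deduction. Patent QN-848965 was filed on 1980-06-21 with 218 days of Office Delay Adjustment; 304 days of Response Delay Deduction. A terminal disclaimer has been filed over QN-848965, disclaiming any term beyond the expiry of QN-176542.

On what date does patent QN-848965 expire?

February 25, 2003

Natural term of QN-848965:
  Base: filing + 25 years → 21 June 2005.
  Office Delay Adjustment: +218 days → 25 January 2006.
  Response Delay Deduction: −304 days → 27 March 2005.
Expiry of referenced patent QN-176542:
  Base: filing + 25 years → 8 February 2003.
  Office Delay Adjustment: +329 days → 3 January 2004.
  Response Delay Deduction: −312 days → 25 February 2003.
Terminal disclaimer: QN-848965 expires on the earlier of 27 March 2005 and 25 February 2003.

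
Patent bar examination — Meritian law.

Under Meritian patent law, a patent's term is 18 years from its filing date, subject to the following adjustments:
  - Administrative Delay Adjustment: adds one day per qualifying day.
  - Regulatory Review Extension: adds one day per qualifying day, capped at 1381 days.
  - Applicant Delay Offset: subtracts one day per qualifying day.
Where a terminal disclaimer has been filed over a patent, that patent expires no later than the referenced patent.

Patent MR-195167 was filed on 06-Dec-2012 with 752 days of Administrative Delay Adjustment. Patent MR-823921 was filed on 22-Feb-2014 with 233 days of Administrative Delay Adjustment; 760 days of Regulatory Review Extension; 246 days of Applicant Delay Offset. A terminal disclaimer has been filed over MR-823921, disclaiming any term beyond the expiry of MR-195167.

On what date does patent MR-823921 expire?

Natural term of MR-823921:
  Base: filing + 18 years → 22 February 2032.
  Administrative Delay Adjustment: +233 days → 12 October 2032.
  Regulatory Review Extension: 760 days (within the 1381-day cap) → +760 days → 11 November 2034.
  Applicant Delay Offset: −246 days → 10 March 2034.
Expiry of referenced patent MR-195167:
  Base: filing + 18 years → 6 December 2030.
  Administrative Delay Adjustment: +752 days → 27 December 2032.
Terminal disclaimer: MR-823921 expires on the earlier of 10 March 2034 and 27 December 2032.

2032-12-27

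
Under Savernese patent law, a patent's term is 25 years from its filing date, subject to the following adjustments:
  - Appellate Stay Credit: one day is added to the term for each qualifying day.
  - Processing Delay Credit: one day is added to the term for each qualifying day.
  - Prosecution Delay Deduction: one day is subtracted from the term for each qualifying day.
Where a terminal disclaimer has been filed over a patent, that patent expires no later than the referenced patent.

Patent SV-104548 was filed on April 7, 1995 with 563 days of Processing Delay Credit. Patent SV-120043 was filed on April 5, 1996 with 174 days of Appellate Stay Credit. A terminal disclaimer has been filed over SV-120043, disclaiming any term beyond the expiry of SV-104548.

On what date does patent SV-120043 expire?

Natural term of SV-120043:
  Base: filing + 25 years → 5 April 2021.
  Appellate Stay Credit: +174 days → 26 September 2021.
Expiry of referenced patent SV-104548:
  Base: filing + 25 years → 7 April 2020.
  Processing Delay Credit: +563 days → 22 October 2021.
Terminal disclaimer: SV-120043 expires on the earlier of 26 September 2021 and 22 October 2021.

2021-09-26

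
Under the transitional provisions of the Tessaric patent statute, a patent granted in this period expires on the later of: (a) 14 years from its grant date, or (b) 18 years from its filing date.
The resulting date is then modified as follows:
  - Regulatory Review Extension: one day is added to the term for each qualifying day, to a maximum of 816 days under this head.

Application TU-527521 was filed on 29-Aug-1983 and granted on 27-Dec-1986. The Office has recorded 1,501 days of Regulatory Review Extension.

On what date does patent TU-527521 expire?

November 23, 2003

(a) grant + 14 years → 27 December 2000.
(b) filing + 18 years → 29 August 2001.
Later of the two: 29 August 2001.
Regulatory Review Extension: 1501 days claimed exceeds the 816-day cap, so +816 days → 23 November 2003.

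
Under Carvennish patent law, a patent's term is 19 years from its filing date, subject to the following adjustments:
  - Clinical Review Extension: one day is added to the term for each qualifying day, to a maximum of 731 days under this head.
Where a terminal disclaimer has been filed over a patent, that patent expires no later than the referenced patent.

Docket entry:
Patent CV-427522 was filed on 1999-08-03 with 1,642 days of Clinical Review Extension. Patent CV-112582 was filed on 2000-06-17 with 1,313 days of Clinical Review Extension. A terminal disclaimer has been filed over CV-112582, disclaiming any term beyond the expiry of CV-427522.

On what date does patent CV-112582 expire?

2020-08-03

Natural term of CV-112582:
  Base: filing + 19 years → 17 June 2019.
  Clinical Review Extension: 1313 days claimed exceeds the 731-day cap, so +731 days → 17 June 2021.
Expiry of referenced patent CV-427522:
  Base: filing + 19 years → 3 August 2018.
  Clinical Review Extension: 1642 days claimed exceeds the 731-day cap, so +731 days → 3 August 2020.
Terminal disclaimer: CV-112582 expires on the earlier of 17 June 2021 and 3 August 2020.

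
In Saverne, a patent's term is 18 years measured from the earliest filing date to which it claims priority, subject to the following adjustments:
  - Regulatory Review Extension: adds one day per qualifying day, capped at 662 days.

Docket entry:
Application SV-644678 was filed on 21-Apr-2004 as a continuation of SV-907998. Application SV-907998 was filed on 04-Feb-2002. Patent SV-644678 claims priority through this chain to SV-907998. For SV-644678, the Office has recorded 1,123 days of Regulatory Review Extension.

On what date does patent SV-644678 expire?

Earliest priority filing: 4 February 2002.
Base term: 4 February 2002 + 18 years → 4 February 2020.
Regulatory Review Extension: 1123 days claimed exceeds the 662-day cap, so +662 days → 27 November 2021.

November 27, 2021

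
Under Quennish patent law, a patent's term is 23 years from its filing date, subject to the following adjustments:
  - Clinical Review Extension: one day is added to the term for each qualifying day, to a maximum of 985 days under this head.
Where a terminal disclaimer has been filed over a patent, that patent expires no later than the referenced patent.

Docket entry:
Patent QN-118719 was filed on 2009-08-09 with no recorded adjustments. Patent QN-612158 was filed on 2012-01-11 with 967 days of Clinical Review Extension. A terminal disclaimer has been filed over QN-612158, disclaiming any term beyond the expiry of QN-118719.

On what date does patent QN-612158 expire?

2032-08-09

Natural term of QN-612158:
  Base: filing + 23 years → 11 January 2035.
  Clinical Review Extension: 967 days (within the 985-day cap) → +967 days → 4 September 2037.
Expiry of referenced patent QN-118719:
  Base: filing + 23 years → 9 August 2032.
Terminal disclaimer: QN-612158 expires on the earlier of 4 September 2037 and 9 August 2032.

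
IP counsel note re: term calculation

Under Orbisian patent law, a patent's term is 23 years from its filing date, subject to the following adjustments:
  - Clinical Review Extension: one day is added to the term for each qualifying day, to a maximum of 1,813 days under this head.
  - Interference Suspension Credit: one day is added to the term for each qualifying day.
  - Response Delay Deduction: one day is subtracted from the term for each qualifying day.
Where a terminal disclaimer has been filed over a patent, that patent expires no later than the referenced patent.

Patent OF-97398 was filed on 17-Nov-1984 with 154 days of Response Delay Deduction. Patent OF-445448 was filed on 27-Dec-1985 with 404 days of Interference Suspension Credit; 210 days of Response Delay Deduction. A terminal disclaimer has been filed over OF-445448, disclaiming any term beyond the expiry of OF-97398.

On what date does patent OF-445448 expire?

June 16, 2007

Natural term of OF-445448:
  Base: filing + 23 years → 27 December 2008.
  Interference Suspension Credit: +404 days → 4 February 2010.
  Response Delay Deduction: −210 days → 9 July 2009.
Expiry of referenced patent OF-97398:
  Base: filing + 23 years → 17 November 2007.
  Response Delay Deduction: −154 days → 16 June 2007.
Terminal disclaimer: OF-445448 expires on the earlier of 9 July 2009 and 16 June 2007.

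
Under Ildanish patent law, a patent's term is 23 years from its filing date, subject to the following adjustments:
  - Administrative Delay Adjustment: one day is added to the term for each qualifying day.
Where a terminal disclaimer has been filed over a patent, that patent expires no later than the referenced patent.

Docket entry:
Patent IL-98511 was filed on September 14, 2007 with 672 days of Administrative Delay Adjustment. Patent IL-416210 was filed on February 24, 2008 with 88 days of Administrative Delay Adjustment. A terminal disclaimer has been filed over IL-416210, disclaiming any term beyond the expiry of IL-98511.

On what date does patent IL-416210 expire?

May 23, 2031

Natural term of IL-416210:
  Base: filing + 23 years → 24 February 2031.
  Administrative Delay Adjustment: +88 days → 23 May 2031.
Expiry of referenced patent IL-98511:
  Base: filing + 23 years → 14 September 2030.
  Administrative Delay Adjustment: +672 days → 17 July 2032.
Terminal disclaimer: IL-416210 expires on the earlier of 23 May 2031 and 17 July 2032.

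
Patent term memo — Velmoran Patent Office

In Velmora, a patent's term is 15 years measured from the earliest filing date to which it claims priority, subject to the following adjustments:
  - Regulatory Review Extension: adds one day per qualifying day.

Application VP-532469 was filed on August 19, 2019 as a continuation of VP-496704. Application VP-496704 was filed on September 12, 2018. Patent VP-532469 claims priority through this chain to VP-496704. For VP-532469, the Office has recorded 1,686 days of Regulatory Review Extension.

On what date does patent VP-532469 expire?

2038-04-25

Earliest priority filing: 12 September 2018.
Base term: 12 September 2018 + 15 years → 12 September 2033.
Regulatory Review Extension: +1686 days → 25 April 2038.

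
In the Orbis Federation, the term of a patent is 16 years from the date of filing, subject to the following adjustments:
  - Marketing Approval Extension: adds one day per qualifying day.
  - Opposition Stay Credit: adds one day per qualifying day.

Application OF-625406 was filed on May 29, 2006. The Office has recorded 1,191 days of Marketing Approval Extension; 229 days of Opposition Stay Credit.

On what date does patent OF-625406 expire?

2026-04-18

Base term: filing date + 16 years → 29 May 2022.
Marketing Approval Extension: +1191 days → 1 September 2025.
Opposition Stay Credit: +229 days → 18 April 2026.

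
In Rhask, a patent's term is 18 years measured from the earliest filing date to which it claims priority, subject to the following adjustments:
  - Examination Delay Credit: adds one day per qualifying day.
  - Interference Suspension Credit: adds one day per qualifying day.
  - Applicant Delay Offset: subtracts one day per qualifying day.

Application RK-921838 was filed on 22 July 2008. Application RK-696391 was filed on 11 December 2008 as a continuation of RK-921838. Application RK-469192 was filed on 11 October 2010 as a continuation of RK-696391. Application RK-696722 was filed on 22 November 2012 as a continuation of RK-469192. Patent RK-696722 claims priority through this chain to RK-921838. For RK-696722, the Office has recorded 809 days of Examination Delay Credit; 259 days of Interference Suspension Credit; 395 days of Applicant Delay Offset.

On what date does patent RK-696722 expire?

Earliest priority filing: 22 July 2008.
Base term: 22 July 2008 + 18 years → 22 July 2026.
Examination Delay Credit: +809 days → 8 October 2028.
Interference Suspension Credit: +259 days → 24 June 2029.
Applicant Delay Offset: −395 days → 25 May 2028.

2028-05-25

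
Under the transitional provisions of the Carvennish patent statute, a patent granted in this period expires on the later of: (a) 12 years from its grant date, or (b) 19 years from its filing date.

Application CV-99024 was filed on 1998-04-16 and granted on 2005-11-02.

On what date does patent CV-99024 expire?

(a) grant + 12 years → 2 November 2017.
(b) filing + 19 years → 16 April 2017.
Later of the two: 2 November 2017.

2017-11-02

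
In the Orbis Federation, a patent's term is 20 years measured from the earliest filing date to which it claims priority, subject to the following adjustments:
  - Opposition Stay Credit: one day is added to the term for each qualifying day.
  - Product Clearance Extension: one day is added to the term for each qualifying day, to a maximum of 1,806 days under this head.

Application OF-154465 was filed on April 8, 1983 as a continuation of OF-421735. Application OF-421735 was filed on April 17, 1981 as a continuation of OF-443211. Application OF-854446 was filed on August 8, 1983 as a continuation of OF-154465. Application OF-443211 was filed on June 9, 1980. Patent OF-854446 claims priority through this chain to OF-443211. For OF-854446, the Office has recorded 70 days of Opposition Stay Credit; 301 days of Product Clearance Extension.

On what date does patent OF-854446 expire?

Earliest priority filing: 9 June 1980.
Base term: 9 June 1980 + 20 years → 9 June 2000.
Opposition Stay Credit: +70 days → 18 August 2000.
Product Clearance Extension: 301 days (within the 1806-day cap) → +301 days → 15 June 2001.

June 15, 2001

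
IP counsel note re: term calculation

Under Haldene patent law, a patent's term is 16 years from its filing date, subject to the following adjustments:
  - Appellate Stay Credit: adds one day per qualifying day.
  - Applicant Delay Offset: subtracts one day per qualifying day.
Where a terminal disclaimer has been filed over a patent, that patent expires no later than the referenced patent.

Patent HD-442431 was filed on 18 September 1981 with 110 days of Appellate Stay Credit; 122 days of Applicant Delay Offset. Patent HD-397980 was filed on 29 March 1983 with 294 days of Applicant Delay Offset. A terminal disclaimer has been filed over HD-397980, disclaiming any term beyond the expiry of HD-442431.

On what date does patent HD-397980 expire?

1997-09-06

Natural term of HD-397980:
  Base: filing + 16 years → 29 March 1999.
  Applicant Delay Offset: −294 days → 8 June 1998.
Expiry of referenced patent HD-442431:
  Base: filing + 16 years → 18 September 1997.
  Appellate Stay Credit: +110 days → 6 January 1998.
  Applicant Delay Offset: −122 days → 6 September 1997.
Terminal disclaimer: HD-397980 expires on the earlier of 8 June 1998 and 6 September 1997.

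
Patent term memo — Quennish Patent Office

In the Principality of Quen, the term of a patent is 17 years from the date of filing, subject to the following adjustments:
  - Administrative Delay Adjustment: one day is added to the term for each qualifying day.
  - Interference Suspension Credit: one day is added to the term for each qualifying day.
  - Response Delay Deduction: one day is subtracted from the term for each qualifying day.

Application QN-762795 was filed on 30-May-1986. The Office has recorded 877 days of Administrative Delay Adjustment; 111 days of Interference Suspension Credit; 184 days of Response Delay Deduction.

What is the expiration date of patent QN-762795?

Base term: filing date + 17 years → 30 May 2003.
Administrative Delay Adjustment: +877 days → 23 October 2005.
Interference Suspension Credit: +111 days → 11 February 2006.
Response Delay Deduction: −184 days → 11 August 2005.

2005-08-11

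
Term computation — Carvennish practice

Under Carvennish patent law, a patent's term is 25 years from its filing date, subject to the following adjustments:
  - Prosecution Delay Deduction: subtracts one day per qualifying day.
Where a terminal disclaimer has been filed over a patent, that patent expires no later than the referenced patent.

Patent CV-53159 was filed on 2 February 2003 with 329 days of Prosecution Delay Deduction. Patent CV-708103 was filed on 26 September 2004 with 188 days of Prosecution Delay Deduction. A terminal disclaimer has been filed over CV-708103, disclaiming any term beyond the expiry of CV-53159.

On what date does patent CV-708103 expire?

Natural term of CV-708103:
  Base: filing + 25 years → 26 September 2029.
  Prosecution Delay Deduction: −188 days → 22 March 2029.
Expiry of referenced patent CV-53159:
  Base: filing + 25 years → 2 February 2028.
  Prosecution Delay Deduction: −329 days → 10 March 2027.
Terminal disclaimer: CV-708103 expires on the earlier of 22 March 2029 and 10 March 2027.

March 10, 2027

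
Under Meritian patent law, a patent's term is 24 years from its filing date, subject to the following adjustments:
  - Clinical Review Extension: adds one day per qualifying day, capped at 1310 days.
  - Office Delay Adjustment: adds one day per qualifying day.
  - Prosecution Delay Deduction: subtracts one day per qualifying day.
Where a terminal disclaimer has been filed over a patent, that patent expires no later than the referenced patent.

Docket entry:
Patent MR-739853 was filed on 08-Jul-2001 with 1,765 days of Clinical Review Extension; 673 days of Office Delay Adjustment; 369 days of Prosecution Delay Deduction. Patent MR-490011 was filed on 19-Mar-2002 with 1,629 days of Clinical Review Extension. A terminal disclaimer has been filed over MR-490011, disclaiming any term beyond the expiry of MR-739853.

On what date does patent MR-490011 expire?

October 19, 2029

Natural term of MR-490011:
  Base: filing + 24 years → 19 March 2026.
  Clinical Review Extension: 1629 days claimed exceeds the 1310-day cap, so +1310 days → 19 October 2029.
Expiry of referenced patent MR-739853:
  Base: filing + 24 years → 8 July 2025.
  Clinical Review Extension: 1765 days claimed exceeds the 1310-day cap, so +1310 days → 7 February 2029.
  Office Delay Adjustment: +673 days → 12 December 2030.
  Prosecution Delay Deduction: −369 days → 8 December 2029.
Terminal disclaimer: MR-490011 expires on the earlier of 19 October 2029 and 8 December 2029.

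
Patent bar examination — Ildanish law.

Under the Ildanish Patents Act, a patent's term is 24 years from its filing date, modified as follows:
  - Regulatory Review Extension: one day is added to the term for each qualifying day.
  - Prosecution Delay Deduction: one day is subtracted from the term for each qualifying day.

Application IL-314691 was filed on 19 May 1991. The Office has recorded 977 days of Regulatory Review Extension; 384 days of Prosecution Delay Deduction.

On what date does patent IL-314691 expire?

2017-01-01

Base term: filing date + 24 years → 19 May 2015.
Regulatory Review Extension: +977 days → 20 January 2018.
Prosecution Delay Deduction: −384 days → 1 January 2017.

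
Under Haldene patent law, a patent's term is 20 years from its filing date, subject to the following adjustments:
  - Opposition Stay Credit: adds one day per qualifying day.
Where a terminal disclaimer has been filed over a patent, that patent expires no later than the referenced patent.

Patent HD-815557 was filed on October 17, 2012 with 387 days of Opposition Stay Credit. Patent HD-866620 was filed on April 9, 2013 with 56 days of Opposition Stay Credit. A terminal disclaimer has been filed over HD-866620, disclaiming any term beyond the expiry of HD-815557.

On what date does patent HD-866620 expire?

Natural term of HD-866620:
  Base: filing + 20 years → 9 April 2033.
  Opposition Stay Credit: +56 days → 4 June 2033.
Expiry of referenced patent HD-815557:
  Base: filing + 20 years → 17 October 2032.
  Opposition Stay Credit: +387 days → 8 November 2033.
Terminal disclaimer: HD-866620 expires on the earlier of 4 June 2033 and 8 November 2033.

2033-06-04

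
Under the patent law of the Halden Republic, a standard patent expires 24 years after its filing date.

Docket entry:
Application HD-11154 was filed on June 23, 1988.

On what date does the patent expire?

Filing date + 24 years → 23 June 2012.

2012-06-23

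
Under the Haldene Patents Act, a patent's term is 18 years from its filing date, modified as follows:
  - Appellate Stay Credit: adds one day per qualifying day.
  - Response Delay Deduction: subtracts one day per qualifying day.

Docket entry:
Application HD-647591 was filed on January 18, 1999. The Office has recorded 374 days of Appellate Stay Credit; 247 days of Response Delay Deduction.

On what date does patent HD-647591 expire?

2017-05-25

Base term: filing date + 18 years → 18 January 2017.
Appellate Stay Credit: +374 days → 27 January 2018.
Response Delay Deduction: −247 days → 25 May 2017.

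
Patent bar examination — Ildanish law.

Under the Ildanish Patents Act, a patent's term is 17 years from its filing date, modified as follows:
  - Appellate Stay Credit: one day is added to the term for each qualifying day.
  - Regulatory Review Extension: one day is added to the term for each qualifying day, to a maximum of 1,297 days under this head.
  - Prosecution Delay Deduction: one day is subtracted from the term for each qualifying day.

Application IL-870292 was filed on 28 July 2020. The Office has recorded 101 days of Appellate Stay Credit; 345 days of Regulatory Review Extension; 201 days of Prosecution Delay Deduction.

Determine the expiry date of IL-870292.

March 30, 2038

Base term: filing date + 17 years → 28 July 2037.
Appellate Stay Credit: +101 days → 6 November 2037.
Regulatory Review Extension: 345 days (within the 1297-day cap) → +345 days → 17 October 2038.
Prosecution Delay Deduction: −201 days → 30 March 2038.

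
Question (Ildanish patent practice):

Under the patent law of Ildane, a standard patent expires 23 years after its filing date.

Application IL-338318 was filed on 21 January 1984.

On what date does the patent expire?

2007-01-21

Filing date + 23 years → 21 January 2007.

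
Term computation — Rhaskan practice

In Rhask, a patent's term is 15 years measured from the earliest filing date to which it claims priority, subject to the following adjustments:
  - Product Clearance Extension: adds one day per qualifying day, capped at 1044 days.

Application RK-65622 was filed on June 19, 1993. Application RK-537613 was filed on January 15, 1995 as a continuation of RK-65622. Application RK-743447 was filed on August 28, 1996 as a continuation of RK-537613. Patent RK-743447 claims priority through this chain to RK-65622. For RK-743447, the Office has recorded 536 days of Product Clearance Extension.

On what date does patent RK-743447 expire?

Earliest priority filing: 19 June 1993.
Base term: 19 June 1993 + 15 years → 19 June 2008.
Product Clearance Extension: 536 days (within the 1044-day cap) → +536 days → 7 December 2009.

December 7, 2009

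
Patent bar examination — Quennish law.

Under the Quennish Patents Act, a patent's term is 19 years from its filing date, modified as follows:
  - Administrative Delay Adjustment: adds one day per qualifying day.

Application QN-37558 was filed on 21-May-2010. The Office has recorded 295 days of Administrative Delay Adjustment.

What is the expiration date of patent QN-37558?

March 12, 2030

Base term: filing date + 19 years → 21 May 2029.
Administrative Delay Adjustment: +295 days → 12 March 2030.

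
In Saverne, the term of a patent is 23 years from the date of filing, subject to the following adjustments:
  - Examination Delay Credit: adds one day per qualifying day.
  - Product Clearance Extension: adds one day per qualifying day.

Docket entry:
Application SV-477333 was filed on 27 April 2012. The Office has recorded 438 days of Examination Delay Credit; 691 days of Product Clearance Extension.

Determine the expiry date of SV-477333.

Base term: filing date + 23 years → 27 April 2035.
Examination Delay Credit: +438 days → 8 July 2036.
Product Clearance Extension: +691 days → 30 May 2038.

2038-05-30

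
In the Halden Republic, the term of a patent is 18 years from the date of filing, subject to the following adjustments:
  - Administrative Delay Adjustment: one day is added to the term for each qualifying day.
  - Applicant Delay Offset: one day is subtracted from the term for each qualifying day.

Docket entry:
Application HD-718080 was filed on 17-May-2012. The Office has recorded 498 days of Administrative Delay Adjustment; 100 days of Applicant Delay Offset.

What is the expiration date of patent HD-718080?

Base term: filing date + 18 years → 17 May 2030.
Administrative Delay Adjustment: +498 days → 27 September 2031.
Applicant Delay Offset: −100 days → 19 June 2031.

June 19, 2031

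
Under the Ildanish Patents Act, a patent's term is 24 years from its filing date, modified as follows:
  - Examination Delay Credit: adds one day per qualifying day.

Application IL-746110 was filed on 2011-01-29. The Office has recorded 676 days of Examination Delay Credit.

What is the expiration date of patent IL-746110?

2036-12-05

Base term: filing date + 24 years → 29 January 2035.
Examination Delay Credit: +676 days → 5 December 2036.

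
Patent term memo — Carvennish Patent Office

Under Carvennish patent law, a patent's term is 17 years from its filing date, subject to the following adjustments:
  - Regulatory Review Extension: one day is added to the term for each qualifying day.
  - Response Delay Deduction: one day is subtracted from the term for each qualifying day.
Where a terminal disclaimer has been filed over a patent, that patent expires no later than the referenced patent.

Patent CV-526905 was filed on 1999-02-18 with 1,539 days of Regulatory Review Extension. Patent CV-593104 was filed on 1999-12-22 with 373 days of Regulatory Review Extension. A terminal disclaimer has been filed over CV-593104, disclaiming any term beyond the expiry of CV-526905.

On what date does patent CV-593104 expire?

Natural term of CV-593104:
  Base: filing + 17 years → 22 December 2016.
  Regulatory Review Extension: +373 days → 30 December 2017.
Expiry of referenced patent CV-526905:
  Base: filing + 17 years → 18 February 2016.
  Regulatory Review Extension: +1539 days → 6 May 2020.
Terminal disclaimer: CV-593104 expires on the earlier of 30 December 2017 and 6 May 2020.

2017-12-30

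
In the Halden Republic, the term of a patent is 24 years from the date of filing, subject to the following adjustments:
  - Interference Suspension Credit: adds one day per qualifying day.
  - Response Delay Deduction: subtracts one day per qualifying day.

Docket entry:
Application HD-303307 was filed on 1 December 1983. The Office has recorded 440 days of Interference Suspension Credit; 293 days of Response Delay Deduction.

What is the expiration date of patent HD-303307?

2008-04-26

Base term: filing date + 24 years → 1 December 2007.
Interference Suspension Credit: +440 days → 13 February 2009.
Response Delay Deduction: −293 days → 26 April 2008.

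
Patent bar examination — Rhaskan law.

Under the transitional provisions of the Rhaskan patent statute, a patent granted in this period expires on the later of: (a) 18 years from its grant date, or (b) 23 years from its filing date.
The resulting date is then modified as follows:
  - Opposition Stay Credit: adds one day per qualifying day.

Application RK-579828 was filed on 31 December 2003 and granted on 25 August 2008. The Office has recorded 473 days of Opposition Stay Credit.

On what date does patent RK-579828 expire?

2028-04-17

(a) grant + 18 years → 25 August 2026.
(b) filing + 23 years → 31 December 2026.
Later of the two: 31 December 2026.
Opposition Stay Credit: +473 days → 17 April 2028.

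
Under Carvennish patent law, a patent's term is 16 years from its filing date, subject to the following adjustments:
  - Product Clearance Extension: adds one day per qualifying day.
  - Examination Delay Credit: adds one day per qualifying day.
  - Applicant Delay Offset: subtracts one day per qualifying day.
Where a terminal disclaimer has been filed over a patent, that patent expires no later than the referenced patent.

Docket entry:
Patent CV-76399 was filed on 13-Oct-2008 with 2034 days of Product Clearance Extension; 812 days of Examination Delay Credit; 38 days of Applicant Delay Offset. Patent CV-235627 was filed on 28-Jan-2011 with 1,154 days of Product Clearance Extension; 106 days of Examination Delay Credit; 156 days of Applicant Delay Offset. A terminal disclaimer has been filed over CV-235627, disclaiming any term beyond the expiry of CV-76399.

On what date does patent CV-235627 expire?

Natural term of CV-235627:
  Base: filing + 16 years → 28 January 2027.
  Product Clearance Extension: +1154 days → 27 March 2030.
  Examination Delay Credit: +106 days → 11 July 2030.
  Applicant Delay Offset: −156 days → 5 February 2030.
Expiry of referenced patent CV-76399:
  Base: filing + 16 years → 13 October 2024.
  Product Clearance Extension: +2034 days → 9 May 2030.
  Examination Delay Credit: +812 days → 29 July 2032.
  Applicant Delay Offset: −38 days → 21 June 2032.
Terminal disclaimer: CV-235627 expires on the earlier of 5 February 2030 and 21 June 2032.

February 5, 2030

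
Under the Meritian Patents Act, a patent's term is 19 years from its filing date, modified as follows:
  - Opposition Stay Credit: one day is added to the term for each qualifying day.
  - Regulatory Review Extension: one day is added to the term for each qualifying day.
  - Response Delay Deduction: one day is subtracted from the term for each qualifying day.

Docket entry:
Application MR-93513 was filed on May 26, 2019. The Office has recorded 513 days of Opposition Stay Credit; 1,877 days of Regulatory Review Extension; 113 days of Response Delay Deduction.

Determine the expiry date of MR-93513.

August 19, 2044

Base term: filing date + 19 years → 26 May 2038.
Opposition Stay Credit: +513 days → 21 October 2039.
Regulatory Review Extension: +1877 days → 10 December 2044.
Response Delay Deduction: −113 days → 19 August 2044.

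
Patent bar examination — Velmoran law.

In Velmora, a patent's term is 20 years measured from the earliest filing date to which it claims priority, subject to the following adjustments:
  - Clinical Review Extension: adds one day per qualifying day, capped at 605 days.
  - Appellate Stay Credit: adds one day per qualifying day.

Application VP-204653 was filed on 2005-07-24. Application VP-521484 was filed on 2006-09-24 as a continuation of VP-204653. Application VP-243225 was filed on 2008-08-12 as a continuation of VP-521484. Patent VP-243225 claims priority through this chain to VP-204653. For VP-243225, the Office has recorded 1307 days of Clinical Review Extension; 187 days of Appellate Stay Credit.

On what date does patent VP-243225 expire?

September 24, 2027

Earliest priority filing: 24 July 2005.
Base term: 24 July 2005 + 20 years → 24 July 2025.
Clinical Review Extension: 1307 days claimed exceeds the 605-day cap, so +605 days → 21 March 2027.
Appellate Stay Credit: +187 days → 24 September 2027.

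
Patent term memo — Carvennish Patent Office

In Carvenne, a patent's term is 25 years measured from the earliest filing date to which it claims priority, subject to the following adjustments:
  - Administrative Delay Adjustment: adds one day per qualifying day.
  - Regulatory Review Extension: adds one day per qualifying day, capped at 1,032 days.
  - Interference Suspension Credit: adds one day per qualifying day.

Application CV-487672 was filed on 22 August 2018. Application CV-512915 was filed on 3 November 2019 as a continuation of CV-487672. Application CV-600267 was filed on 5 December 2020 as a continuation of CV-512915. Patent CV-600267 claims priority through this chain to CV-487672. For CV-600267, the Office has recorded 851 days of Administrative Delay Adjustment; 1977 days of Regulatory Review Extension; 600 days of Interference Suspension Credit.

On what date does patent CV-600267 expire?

June 9, 2050

Earliest priority filing: 22 August 2018.
Base term: 22 August 2018 + 25 years → 22 August 2043.
Administrative Delay Adjustment: +851 days → 20 December 2045.
Regulatory Review Extension: 1977 days claimed exceeds the 1032-day cap, so +1032 days → 17 October 2048.
Interference Suspension Credit: +600 days → 9 June 2050.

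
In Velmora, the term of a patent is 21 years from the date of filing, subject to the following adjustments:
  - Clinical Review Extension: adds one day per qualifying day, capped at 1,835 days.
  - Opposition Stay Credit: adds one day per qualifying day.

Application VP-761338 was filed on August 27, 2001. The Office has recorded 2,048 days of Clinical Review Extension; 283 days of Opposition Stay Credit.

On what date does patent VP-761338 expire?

June 14, 2028

Base term: filing date + 21 years → 27 August 2022.
Clinical Review Extension: 2048 days claimed exceeds the 1835-day cap, so +1835 days → 5 September 2027.
Opposition Stay Credit: +283 days → 14 June 2028.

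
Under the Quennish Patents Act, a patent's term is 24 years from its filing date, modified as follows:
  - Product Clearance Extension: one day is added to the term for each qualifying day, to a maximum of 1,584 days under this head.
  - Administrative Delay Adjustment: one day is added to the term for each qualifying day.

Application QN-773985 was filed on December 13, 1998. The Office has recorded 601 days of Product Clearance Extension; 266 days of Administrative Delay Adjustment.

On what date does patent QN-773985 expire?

Base term: filing date + 24 years → 13 December 2022.
Product Clearance Extension: 601 days (within the 1584-day cap) → +601 days → 5 August 2024.
Administrative Delay Adjustment: +266 days → 28 April 2025.

April 28, 2025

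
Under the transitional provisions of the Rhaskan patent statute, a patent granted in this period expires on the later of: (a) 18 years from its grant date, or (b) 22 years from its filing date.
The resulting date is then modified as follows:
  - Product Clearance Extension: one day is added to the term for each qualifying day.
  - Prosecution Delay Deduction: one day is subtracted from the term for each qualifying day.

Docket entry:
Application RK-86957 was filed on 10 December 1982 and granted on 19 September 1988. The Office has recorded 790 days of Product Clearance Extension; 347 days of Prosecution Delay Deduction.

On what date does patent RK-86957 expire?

2007-12-06

(a) grant + 18 years → 19 September 2006.
(b) filing + 22 years → 10 December 2004.
Later of the two: 19 September 2006.
Product Clearance Extension: +790 days → 17 November 2008.
Prosecution Delay Deduction: −347 days → 6 December 2007.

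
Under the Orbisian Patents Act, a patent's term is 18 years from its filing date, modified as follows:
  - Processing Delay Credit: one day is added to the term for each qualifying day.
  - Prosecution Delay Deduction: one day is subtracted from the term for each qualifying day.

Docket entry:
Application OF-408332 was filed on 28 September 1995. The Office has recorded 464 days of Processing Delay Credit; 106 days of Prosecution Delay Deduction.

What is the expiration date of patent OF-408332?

2014-09-21

Base term: filing date + 18 years → 28 September 2013.
Processing Delay Credit: +464 days → 5 January 2015.
Prosecution Delay Deduction: −106 days → 21 September 2014.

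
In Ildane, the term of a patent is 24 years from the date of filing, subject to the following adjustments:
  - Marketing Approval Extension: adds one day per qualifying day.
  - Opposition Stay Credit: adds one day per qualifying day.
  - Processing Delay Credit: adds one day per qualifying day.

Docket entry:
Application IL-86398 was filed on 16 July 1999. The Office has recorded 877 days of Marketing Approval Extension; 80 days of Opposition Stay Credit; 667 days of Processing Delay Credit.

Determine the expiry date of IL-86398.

December 26, 2027

Base term: filing date + 24 years → 16 July 2023.
Marketing Approval Extension: +877 days → 9 December 2025.
Opposition Stay Credit: +80 days → 27 February 2026.
Processing Delay Credit: +667 days → 26 December 2027.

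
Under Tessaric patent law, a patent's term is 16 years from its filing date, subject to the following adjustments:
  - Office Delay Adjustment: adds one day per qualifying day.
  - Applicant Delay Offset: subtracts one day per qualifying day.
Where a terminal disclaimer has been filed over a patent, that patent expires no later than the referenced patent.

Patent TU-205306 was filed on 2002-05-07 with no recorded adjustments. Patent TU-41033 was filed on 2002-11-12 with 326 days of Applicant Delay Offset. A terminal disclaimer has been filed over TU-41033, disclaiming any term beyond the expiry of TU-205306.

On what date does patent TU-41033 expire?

Natural term of TU-41033:
  Base: filing + 16 years → 12 November 2018.
  Applicant Delay Offset: −326 days → 21 December 2017.
Expiry of referenced patent TU-205306:
  Base: filing + 16 years → 7 May 2018.
Terminal disclaimer: TU-41033 expires on the earlier of 21 December 2017 and 7 May 2018.

2017-12-21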